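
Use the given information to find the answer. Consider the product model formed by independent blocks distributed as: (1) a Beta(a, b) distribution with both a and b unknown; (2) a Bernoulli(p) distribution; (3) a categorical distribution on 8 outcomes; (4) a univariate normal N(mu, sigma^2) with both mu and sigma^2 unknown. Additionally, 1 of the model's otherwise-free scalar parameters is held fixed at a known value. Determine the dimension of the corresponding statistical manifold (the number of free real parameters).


The dimension of a statistical manifold equals the number of free
(independent) real parameters of the model. For a product of independent
blocks the parameter counts add.
- Beta (a, b): 2.
- Bernoulli (p): 1.
- categorical on 8 outcomes (probabilities sum to 1): 8-1 = 7.
- normal (mu, sigma^2): 2.
Total = 2 + 1 + 7 + 2 = 12.
1 parameter(s) fixed at known values: 12 - 1 = 11.
Dimension = 11

11


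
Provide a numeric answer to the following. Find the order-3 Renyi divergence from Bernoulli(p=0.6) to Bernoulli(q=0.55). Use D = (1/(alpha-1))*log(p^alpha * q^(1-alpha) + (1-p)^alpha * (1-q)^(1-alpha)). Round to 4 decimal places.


Renyi divergence of order alpha between Bernoulli distributions:
D = (1/(alpha-1))*log(p^alpha * q^(1-alpha) + (1-p)^alpha * (1-q)^(1-alpha)).
alpha = 3, p = 0.6, q = 0.55.
p^alpha * q^(1-alpha) = 0.6^3 * 0.55^-2 = 0.71405.
(1-p)^alpha * (1-q)^(1-alpha) = 0.4^3 * 0.45^-2 = 0.316049.
sum = 0.71405 + 0.316049 = 1.030099.
D = (1/2)*log(1.030099) = 0.0148

0.0148


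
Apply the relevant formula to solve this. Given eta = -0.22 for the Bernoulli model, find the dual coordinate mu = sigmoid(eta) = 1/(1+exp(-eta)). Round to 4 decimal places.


Dual coordinate (expectation parameter) for Bernoulli:
mu = 1/(1+exp(-eta)).
eta = -0.22.
exp(-eta) = exp(0.22) = 1.246077.
mu = 1/(1+1.246077) = 0.4452

0.4452


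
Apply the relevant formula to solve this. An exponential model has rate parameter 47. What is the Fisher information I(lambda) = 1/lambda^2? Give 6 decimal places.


Fisher information for exponential: I(lambda) = 1/lambda^2.
lambda = 47, lambda^2 = 2209.
I = 1/2209 = 0.000453

0.000453


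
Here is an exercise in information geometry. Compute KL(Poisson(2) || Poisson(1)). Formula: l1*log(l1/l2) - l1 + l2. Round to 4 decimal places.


KL divergence for Poisson:
KL = l1*log(l1/l2) - l1 + l2.
l1 = 2, l2 = 1.
log(2/1) = 0.693147.
l1*log(l1/l2) = 2 * 0.693147 = 1.386294.
KL = 1.386294 - 2 + 1 = 0.3863

0.3863


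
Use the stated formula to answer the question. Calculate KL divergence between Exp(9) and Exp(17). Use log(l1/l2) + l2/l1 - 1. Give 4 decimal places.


KL divergence for exponential family:
KL = log(l1/l2) + l2/l1 - 1.
log(9/17) = -0.635989.
17/9 = 1.888889.
KL = -0.635989 + 1.888889 - 1 = 0.2529

0.2529


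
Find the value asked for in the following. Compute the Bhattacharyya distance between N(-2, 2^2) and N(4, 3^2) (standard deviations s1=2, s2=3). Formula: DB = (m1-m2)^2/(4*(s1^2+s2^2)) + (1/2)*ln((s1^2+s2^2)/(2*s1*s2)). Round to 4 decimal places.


Bhattacharyya distance between two Gaussians:
DB = (m1-m2)^2/(4*(s1^2+s2^2)) + (1/2)*ln((s1^2+s2^2)/(2*s1*s2)).
(m1-m2)^2 = (-6)^2 = 36.
s1^2+s2^2 = 4 + 9 = 13.
term1 = 36/52 = 0.692308.
term2 = 0.5*ln(13/12.0) = 0.040021.
DB = 0.692308 + 0.040021 = 0.7323

0.7323


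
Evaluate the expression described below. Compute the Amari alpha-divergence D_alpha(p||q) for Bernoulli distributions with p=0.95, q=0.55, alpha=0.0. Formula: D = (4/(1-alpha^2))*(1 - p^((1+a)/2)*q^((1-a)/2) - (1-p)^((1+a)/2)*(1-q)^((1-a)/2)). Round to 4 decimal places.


Amari alpha-divergence:
D = (4/(1-alpha^2))*(1 - p^((1+a)/2)*q^((1-a)/2) - (1-p)^((1+a)/2)*(1-q)^((1-a)/2)).
alpha = 0.0, p = 0.95, q = 0.55.
e1 = (1+alpha)/2 = 0.5, e2 = (1-alpha)/2 = 0.5.
t1 = p^e1 * q^e2 = 0.95^0.5 * 0.55^0.5 = 0.722842.
t2 = (1-p)^e1 * (1-q)^e2 = 0.05^0.5 * 0.45^0.5 = 0.15.
4/(1-alpha^2) = 4.0.
D = 4.0*(1 - 0.722842 - 0.15) = 0.5086

0.5086


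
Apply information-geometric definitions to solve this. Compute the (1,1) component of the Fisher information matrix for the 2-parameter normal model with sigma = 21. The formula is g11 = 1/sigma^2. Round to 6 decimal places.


For the 2-parameter normal family, the Fisher metric has:
  g11 = 1/sigma^2, g22 = 2/sigma^2.
sigma = 21, sigma^2 = 441.
g11 = 0.002268

0.002268


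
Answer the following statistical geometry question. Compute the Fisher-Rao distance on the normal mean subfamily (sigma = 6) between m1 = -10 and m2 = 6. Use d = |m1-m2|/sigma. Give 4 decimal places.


On the fixed-variance normal subfamily, geodesic distance = |m1-m2|/sigma.
|-10 - 6| = 16.
sigma = 6.
d = 16/6 = 2.6667

2.6667


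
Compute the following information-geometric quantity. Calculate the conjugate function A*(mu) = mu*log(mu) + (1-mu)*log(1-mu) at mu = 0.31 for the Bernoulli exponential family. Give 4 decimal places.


Legendre transform for Bernoulli:
A*(mu) = mu*log(mu) + (1-mu)*log(1-mu).
mu = 0.31, 1-mu = 0.69.
mu*log(mu) = 0.31*log(0.31) = -0.363067.
(1-mu)*log(1-mu) = 0.69*log(0.69) = -0.256034.
A* = -0.363067 + -0.256034 = -0.6191

-0.6191


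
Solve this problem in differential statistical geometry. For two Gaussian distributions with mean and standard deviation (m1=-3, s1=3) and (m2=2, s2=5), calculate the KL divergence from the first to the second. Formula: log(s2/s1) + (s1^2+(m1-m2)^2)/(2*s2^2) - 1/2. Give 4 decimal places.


KL divergence between normal distributions:
KL = log(s2/s1) + (s1^2 + (m1-m2)^2)/(2*s2^2) - 1/2.
log(5/3) = 0.510826.
(3^2 + (-3-2)^2)/(2*5^2) = (9 + 25)/50 = 0.68.
KL = 0.510826 + 0.68 - 0.5 = 0.6908

0.6908


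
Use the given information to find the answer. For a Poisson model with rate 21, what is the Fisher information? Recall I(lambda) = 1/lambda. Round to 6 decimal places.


Fisher information for Poisson: I(lambda) = 1/lambda.
lambda = 21.
I(lambda) = 1/21 = 0.047619

0.047619


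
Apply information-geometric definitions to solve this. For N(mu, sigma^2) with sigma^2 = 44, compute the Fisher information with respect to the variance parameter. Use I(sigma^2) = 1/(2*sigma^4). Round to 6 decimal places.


Fisher information for variance: I(sigma^2) = 1/(2*sigma^4).
sigma^2 = 44, so sigma^4 = 1936.
I = 1/(2*1936) = 1/3872 = 0.000258

0.000258


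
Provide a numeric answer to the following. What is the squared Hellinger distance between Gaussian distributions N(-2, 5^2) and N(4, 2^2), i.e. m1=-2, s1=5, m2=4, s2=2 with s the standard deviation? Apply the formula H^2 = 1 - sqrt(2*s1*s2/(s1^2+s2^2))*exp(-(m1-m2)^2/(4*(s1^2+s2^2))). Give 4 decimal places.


Squared Hellinger distance for Gaussians:
H^2 = 1 - sqrt(2*s1*s2/(s1^2+s2^2)) * exp(-(m1-m2)^2/(4*(s1^2+s2^2))).
s1^2 = 25, s2^2 = 4, s1^2+s2^2 = 29.
sqrt(2*5*2/(29)) = 0.830455.
(m1-m2)^2 = (-6)^2 = 36.
exp(-36/(4*29)) = exp(-0.310345) = 0.733194.
H^2 = 1 - 0.830455*0.733194 = 0.3911

0.3911


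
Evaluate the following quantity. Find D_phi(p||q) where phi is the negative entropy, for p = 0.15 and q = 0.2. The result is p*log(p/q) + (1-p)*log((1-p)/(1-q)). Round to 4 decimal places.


Bregman divergence with negative entropy generator:
D = p*log(p/q) + (1-p)*log((1-p)/(1-q)).
p = 0.15, q = 0.2.
p*log(p/q) = 0.15*log(0.15/0.2) = -0.043152.
(1-p)*log((1-p)/(1-q)) = 0.85*log(0.85/0.8) = 0.051531.
D = -0.043152 + 0.051531 = 0.0084

0.0084


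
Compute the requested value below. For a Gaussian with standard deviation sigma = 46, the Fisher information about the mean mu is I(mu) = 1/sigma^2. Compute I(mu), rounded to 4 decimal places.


The Fisher information for the mean of a normal distribution is I(mu) = 1/sigma^2.
sigma = 46, so sigma^2 = 2116.
I(mu) = 1/2116 = 0.0005

0.0005


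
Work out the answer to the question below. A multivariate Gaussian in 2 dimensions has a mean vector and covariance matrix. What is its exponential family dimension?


Exponential family dimension calculation:
For 2-dim MVN: mean has 2 params, covariance has 2*3/2 = 3 unique entries.
Total dim = 2 + 3 = 5.

5


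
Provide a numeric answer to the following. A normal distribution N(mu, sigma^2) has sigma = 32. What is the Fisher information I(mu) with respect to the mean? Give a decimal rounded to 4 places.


The Fisher information for the mean of a normal distribution is I(mu) = 1/sigma^2.
sigma = 32, so sigma^2 = 1024.
I(mu) = 1/1024 = 0.0010

0.0010


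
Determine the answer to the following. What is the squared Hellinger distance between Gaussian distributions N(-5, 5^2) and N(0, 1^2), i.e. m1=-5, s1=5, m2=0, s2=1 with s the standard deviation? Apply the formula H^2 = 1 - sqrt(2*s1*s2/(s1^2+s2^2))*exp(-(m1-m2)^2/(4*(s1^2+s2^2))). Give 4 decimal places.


Squared Hellinger distance for Gaussians:
H^2 = 1 - sqrt(2*s1*s2/(s1^2+s2^2)) * exp(-(m1-m2)^2/(4*(s1^2+s2^2))).
s1^2 = 25, s2^2 = 1, s1^2+s2^2 = 26.
sqrt(2*5*1/(26)) = 0.620174.
(m1-m2)^2 = (-5)^2 = 25.
exp(-25/(4*26)) = exp(-0.240385) = 0.786325.
H^2 = 1 - 0.620174*0.786325 = 0.5123

0.5123


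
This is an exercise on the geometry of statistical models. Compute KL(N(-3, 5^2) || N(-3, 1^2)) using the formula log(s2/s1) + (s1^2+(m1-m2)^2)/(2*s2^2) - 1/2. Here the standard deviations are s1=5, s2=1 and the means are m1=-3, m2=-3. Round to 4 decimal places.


KL divergence between normal distributions:
KL = log(s2/s1) + (s1^2 + (m1-m2)^2)/(2*s2^2) - 1/2.
log(1/5) = -1.609438.
(5^2 + (-3--3)^2)/(2*1^2) = (25 + 0)/2 = 12.5.
KL = -1.609438 + 12.5 - 0.5 = 10.3906

10.3906


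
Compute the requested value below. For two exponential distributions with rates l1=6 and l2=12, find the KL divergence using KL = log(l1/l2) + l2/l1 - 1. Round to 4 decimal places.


KL divergence for exponential family:
KL = log(l1/l2) + l2/l1 - 1.
log(6/12) = -0.693147.
12/6 = 2.0.
KL = -0.693147 + 2.0 - 1 = 0.3069

0.3069


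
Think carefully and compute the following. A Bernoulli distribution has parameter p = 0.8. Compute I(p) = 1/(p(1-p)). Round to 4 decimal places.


For Bernoulli(p), Fisher information is I(p) = 1/(p*(1-p)).
p = 0.8, 1-p = 0.2.
p*(1-p) = 0.16.
I(p) = 1/0.16 = 6.2500

6.2500


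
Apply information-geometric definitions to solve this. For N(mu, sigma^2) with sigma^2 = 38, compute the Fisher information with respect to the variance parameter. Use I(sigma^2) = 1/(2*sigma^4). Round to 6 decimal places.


Fisher information for variance: I(sigma^2) = 1/(2*sigma^4).
sigma^2 = 38, so sigma^4 = 1444.
I = 1/(2*1444) = 1/2888 = 0.000346

0.000346


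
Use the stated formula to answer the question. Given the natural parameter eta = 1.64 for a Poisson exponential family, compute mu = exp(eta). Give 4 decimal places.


Expectation parameter for Poisson exponential family:
mu = exp(eta).
eta = 1.64.
mu = exp(1.64) = 5.1552

5.1552


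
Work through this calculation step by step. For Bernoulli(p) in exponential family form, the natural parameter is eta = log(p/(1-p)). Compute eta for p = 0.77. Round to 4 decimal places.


Natural parameter for Bernoulli: eta = log(p/(1-p)).
p = 0.77, 1-p = 0.23.
p/(1-p) = 3.347826.
eta = log(3.347826) = 1.2083

1.2083


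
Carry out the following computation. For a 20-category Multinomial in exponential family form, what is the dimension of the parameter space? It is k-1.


Exponential family dimension calculation:
For Multinomial with k=20 categories, dim = k-1 = 19.

19


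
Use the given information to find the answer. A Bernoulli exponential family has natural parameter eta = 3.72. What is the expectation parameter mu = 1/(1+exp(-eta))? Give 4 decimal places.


Dual coordinate (expectation parameter) for Bernoulli:
mu = 1/(1+exp(-eta)).
eta = 3.72.
exp(-eta) = exp(-3.72) = 0.024234.
mu = 1/(1+0.024234) = 0.9763

0.9763


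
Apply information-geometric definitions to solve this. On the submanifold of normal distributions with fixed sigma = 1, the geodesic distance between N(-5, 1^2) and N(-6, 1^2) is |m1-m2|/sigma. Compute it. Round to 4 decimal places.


On the fixed-variance normal subfamily, geodesic distance = |m1-m2|/sigma.
|-5 - -6| = 1.
sigma = 1.
d = 1/1 = 1.0000

1.0000


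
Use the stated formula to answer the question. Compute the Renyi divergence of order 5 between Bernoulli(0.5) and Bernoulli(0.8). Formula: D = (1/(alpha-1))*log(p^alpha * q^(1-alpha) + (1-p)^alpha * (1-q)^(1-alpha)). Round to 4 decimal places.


Renyi divergence of order alpha between Bernoulli distributions:
D = (1/(alpha-1))*log(p^alpha * q^(1-alpha) + (1-p)^alpha * (1-q)^(1-alpha)).
alpha = 5, p = 0.5, q = 0.8.
p^alpha * q^(1-alpha) = 0.5^5 * 0.8^-4 = 0.076294.
(1-p)^alpha * (1-q)^(1-alpha) = 0.5^5 * 0.2^-4 = 19.53125.
sum = 0.076294 + 19.53125 = 19.607544.
D = (1/4)*log(19.607544) = 0.7440

0.7440


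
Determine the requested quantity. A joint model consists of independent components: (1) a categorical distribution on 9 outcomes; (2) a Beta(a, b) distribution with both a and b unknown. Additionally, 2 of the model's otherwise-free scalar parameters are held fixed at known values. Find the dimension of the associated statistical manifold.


The dimension of a statistical manifold equals the number of free
(independent) real parameters of the model. For a product of independent
blocks the parameter counts add.
- categorical on 9 outcomes (probabilities sum to 1): 9-1 = 8.
- Beta (a, b): 2.
Total = 8 + 2 = 10.
2 parameter(s) fixed at known values: 10 - 2 = 8.
Dimension = 8

8


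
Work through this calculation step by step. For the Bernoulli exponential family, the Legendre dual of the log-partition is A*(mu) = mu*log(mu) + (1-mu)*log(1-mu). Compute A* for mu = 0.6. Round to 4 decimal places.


Legendre transform for Bernoulli:
A*(mu) = mu*log(mu) + (1-mu)*log(1-mu).
mu = 0.6, 1-mu = 0.4.
mu*log(mu) = 0.6*log(0.6) = -0.306495.
(1-mu)*log(1-mu) = 0.4*log(0.4) = -0.366516.
A* = -0.306495 + -0.366516 = -0.6730

-0.6730


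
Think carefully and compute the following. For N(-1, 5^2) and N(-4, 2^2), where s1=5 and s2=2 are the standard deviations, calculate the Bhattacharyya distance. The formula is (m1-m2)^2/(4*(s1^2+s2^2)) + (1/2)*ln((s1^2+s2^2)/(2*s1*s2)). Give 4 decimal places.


Bhattacharyya distance between two Gaussians:
DB = (m1-m2)^2/(4*(s1^2+s2^2)) + (1/2)*ln((s1^2+s2^2)/(2*s1*s2)).
(m1-m2)^2 = (3)^2 = 9.
s1^2+s2^2 = 25 + 4 = 29.
term1 = 9/116 = 0.077586.
term2 = 0.5*ln(29/20.0) = 0.185782.
DB = 0.077586 + 0.185782 = 0.2634

0.2634


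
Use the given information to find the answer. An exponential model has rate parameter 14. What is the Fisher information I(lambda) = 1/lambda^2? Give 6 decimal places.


Fisher information for exponential: I(lambda) = 1/lambda^2.
lambda = 14, lambda^2 = 196.
I = 1/196 = 0.005102

0.005102


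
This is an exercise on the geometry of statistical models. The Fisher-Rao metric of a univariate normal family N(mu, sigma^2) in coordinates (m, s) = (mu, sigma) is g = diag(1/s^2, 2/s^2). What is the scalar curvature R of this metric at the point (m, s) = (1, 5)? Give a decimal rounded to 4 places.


The metric has the form g = (A dm^2 + B ds^2)/s^2 with A = 1, B = 2.
Substitute u = sqrt(A/B)*m: g = B*(du^2 + ds^2)/s^2, i.e. B times the
Poincare upper half-plane metric, which has constant Gaussian curvature -1.
Scaling a 2D metric by a constant c divides the Gaussian curvature by c,
so K = -1/B = -1/(2) = -0.5000 everywhere (the point (m, s) = (1, 5) is irrelevant:
the curvature is constant).
Scalar curvature in dimension 2: R = 2K = -2/(2) = -1.0000.

-1.0000


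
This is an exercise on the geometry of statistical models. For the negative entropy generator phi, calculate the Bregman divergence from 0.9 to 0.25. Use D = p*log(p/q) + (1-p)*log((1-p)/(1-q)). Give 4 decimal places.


Bregman divergence with negative entropy generator:
D = p*log(p/q) + (1-p)*log((1-p)/(1-q)).
p = 0.9, q = 0.25.
p*log(p/q) = 0.9*log(0.9/0.25) = 1.15284.
(1-p)*log((1-p)/(1-q)) = 0.1*log(0.1/0.75) = -0.20149.
D = 1.15284 + -0.20149 = 0.9514

0.9514


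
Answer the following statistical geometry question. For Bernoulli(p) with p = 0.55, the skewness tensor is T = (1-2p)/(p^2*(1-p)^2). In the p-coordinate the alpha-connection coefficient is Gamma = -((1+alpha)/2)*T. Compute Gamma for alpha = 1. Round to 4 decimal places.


Skewness (Amari-Chentsov) tensor: T = (1-2p)/(p^2*(1-p)^2).
p = 0.55, 1-2p = -0.1, p^2 = 0.3025, (1-p)^2 = 0.2025.
T = -0.1/(0.3025 * 0.2025) = -1.632486.
In the p-coordinate, Gamma^(alpha) = Gamma^(0) - (alpha/2)*T with Gamma^(0) = (1/2)*g'(p) = -T/2,
so Gamma^(alpha) = -((1+alpha)/2)*T.
alpha = 1, -(1+alpha)/2 = -1.0.
Gamma = -1.0 * -1.632486 = 1.6325

1.6325


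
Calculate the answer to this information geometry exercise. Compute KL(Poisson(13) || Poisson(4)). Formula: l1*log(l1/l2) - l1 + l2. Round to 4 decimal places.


KL divergence for Poisson:
KL = l1*log(l1/l2) - l1 + l2.
l1 = 13, l2 = 4.
log(13/4) = 1.178655.
l1*log(l1/l2) = 13 * 1.178655 = 15.322515.
KL = 15.322515 - 13 + 4 = 6.3225

6.3225


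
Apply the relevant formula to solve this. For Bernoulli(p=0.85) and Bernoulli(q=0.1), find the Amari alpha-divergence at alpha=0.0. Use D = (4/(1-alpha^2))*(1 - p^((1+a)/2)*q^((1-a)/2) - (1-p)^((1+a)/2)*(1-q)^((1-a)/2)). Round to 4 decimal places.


Amari alpha-divergence:
D = (4/(1-alpha^2))*(1 - p^((1+a)/2)*q^((1-a)/2) - (1-p)^((1+a)/2)*(1-q)^((1-a)/2)).
alpha = 0.0, p = 0.85, q = 0.1.
e1 = (1+alpha)/2 = 0.5, e2 = (1-alpha)/2 = 0.5.
t1 = p^e1 * q^e2 = 0.85^0.5 * 0.1^0.5 = 0.291548.
t2 = (1-p)^e1 * (1-q)^e2 = 0.15^0.5 * 0.9^0.5 = 0.367423.
4/(1-alpha^2) = 4.0.
D = 4.0*(1 - 0.291548 - 0.367423) = 1.3641

1.3641


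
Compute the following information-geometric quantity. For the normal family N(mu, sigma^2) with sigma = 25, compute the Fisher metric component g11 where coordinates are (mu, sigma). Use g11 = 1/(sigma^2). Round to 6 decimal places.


For the 2-parameter normal family, the Fisher metric has:
  g11 = 1/sigma^2, g22 = 2/sigma^2.
sigma = 25, sigma^2 = 625.
g11 = 0.001600

0.001600


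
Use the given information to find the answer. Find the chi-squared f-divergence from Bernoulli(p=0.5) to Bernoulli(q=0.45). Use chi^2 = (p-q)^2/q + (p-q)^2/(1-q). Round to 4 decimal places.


Chi-squared divergence between Bernoulli distributions:
chi^2 = (p-q)^2/q + (p-q)^2/(1-q).
p = 0.5, q = 0.45, p-q = 0.05.
(p-q)^2 = 0.0025.
term1 = 0.0025/0.45 = 0.005556.
term2 = 0.0025/0.55 = 0.004545.
chi^2 = 0.005556 + 0.004545 = 0.0101

0.0101


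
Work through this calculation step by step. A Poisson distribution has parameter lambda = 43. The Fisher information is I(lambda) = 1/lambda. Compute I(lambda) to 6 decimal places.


Fisher information for Poisson: I(lambda) = 1/lambda.
lambda = 43.
I(lambda) = 1/43 = 0.023256

0.023256


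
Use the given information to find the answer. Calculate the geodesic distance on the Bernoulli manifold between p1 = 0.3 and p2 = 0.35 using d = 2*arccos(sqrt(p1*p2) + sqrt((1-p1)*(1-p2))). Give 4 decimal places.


Geodesic distance on Bernoulli manifold:
d(p1,p2) = 2*arccos(sqrt(p1*p2) + sqrt((1-p1)*(1-p2))).
sqrt(p1*p2) = sqrt(0.3*0.35) = 0.324037.
sqrt((1-p1)*(1-p2)) = sqrt(0.7*0.65) = 0.674537.
arg = 0.324037 + 0.674537 = 0.998574.
d = 2*arccos(0.998574) = 0.1068

0.1068


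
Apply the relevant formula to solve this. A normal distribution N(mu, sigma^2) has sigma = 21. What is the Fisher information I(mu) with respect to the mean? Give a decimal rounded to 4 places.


The Fisher information for the mean of a normal distribution is I(mu) = 1/sigma^2.
sigma = 21, so sigma^2 = 441.
I(mu) = 1/441 = 0.0023

0.0023


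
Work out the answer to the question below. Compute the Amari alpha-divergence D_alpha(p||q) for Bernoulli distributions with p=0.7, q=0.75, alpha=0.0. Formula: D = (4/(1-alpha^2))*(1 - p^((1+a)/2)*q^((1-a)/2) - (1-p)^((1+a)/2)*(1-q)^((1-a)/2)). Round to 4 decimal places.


Amari alpha-divergence:
D = (4/(1-alpha^2))*(1 - p^((1+a)/2)*q^((1-a)/2) - (1-p)^((1+a)/2)*(1-q)^((1-a)/2)).
alpha = 0.0, p = 0.7, q = 0.75.
e1 = (1+alpha)/2 = 0.5, e2 = (1-alpha)/2 = 0.5.
t1 = p^e1 * q^e2 = 0.7^0.5 * 0.75^0.5 = 0.724569.
t2 = (1-p)^e1 * (1-q)^e2 = 0.3^0.5 * 0.25^0.5 = 0.273861.
4/(1-alpha^2) = 4.0.
D = 4.0*(1 - 0.724569 - 0.273861) = 0.0063

0.0063


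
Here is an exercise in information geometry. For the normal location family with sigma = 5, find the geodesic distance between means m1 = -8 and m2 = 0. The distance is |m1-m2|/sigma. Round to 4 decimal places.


On the fixed-variance normal subfamily, geodesic distance = |m1-m2|/sigma.
|-8 - 0| = 8.
sigma = 5.
d = 8/5 = 1.6000

1.6000


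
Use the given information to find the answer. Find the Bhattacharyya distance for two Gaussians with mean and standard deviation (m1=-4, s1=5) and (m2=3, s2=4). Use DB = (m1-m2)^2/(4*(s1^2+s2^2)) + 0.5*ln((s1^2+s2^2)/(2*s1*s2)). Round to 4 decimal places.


Bhattacharyya distance between two Gaussians:
DB = (m1-m2)^2/(4*(s1^2+s2^2)) + (1/2)*ln((s1^2+s2^2)/(2*s1*s2)).
(m1-m2)^2 = (-7)^2 = 49.
s1^2+s2^2 = 25 + 16 = 41.
term1 = 49/164 = 0.29878.
term2 = 0.5*ln(41/40.0) = 0.012346.
DB = 0.29878 + 0.012346 = 0.3111

0.3111


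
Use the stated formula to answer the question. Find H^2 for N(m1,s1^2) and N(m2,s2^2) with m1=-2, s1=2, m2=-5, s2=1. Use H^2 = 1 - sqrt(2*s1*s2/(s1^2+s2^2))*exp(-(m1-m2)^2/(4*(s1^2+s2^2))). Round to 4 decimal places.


Squared Hellinger distance for Gaussians:
H^2 = 1 - sqrt(2*s1*s2/(s1^2+s2^2)) * exp(-(m1-m2)^2/(4*(s1^2+s2^2))).
s1^2 = 4, s2^2 = 1, s1^2+s2^2 = 5.
sqrt(2*2*1/(5)) = 0.894427.
(m1-m2)^2 = (3)^2 = 9.
exp(-9/(4*5)) = exp(-0.45) = 0.637628.
H^2 = 1 - 0.894427*0.637628 = 0.4297

0.4297


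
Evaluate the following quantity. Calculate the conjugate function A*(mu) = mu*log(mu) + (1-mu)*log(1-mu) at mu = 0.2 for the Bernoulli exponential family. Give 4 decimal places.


Legendre transform for Bernoulli:
A*(mu) = mu*log(mu) + (1-mu)*log(1-mu).
mu = 0.2, 1-mu = 0.8.
mu*log(mu) = 0.2*log(0.2) = -0.321888.
(1-mu)*log(1-mu) = 0.8*log(0.8) = -0.178515.
A* = -0.321888 + -0.178515 = -0.5004

-0.5004


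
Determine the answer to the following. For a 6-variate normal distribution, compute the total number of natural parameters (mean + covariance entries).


Exponential family dimension calculation:
For 6-dim MVN: mean has 6 params, covariance has 6*7/2 = 21 unique entries.
Total dim = 6 + 21 = 27.

27


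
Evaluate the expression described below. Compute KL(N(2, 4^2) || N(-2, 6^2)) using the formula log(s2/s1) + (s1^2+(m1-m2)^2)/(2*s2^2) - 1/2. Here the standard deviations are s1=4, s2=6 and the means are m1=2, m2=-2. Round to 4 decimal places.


KL divergence between normal distributions:
KL = log(s2/s1) + (s1^2 + (m1-m2)^2)/(2*s2^2) - 1/2.
log(6/4) = 0.405465.
(4^2 + (2--2)^2)/(2*6^2) = (16 + 16)/72 = 0.444444.
KL = 0.405465 + 0.444444 - 0.5 = 0.3499

0.3499


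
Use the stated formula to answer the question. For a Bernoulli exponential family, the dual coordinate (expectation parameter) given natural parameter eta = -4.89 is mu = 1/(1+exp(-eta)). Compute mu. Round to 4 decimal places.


Dual coordinate (expectation parameter) for Bernoulli:
mu = 1/(1+exp(-eta)).
eta = -4.89.
exp(-eta) = exp(4.89) = 132.953574.
mu = 1/(1+132.953574) = 0.0075

0.0075


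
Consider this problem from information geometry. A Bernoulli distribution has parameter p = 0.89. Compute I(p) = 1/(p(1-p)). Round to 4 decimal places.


For Bernoulli(p), Fisher information is I(p) = 1/(p*(1-p)).
p = 0.89, 1-p = 0.11.
p*(1-p) = 0.0979.
I(p) = 1/0.0979 = 10.2145

10.2145


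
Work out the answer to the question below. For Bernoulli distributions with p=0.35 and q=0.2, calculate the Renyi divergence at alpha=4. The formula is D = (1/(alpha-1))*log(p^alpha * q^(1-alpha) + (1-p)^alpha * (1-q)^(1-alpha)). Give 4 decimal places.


Renyi divergence of order alpha between Bernoulli distributions:
D = (1/(alpha-1))*log(p^alpha * q^(1-alpha) + (1-p)^alpha * (1-q)^(1-alpha)).
alpha = 4, p = 0.35, q = 0.2.
p^alpha * q^(1-alpha) = 0.35^4 * 0.2^-3 = 1.875781.
(1-p)^alpha * (1-q)^(1-alpha) = 0.65^4 * 0.8^-3 = 0.348645.
sum = 1.875781 + 0.348645 = 2.224426.
D = (1/3)*log(2.224426) = 0.2665

0.2665


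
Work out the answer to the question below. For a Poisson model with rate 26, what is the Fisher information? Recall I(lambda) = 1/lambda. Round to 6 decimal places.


Fisher information for Poisson: I(lambda) = 1/lambda.
lambda = 26.
I(lambda) = 1/26 = 0.038462

0.038462


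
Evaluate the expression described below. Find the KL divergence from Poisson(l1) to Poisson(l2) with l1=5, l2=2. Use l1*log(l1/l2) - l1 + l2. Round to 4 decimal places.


KL divergence for Poisson:
KL = l1*log(l1/l2) - l1 + l2.
l1 = 5, l2 = 2.
log(5/2) = 0.916291.
l1*log(l1/l2) = 5 * 0.916291 = 4.581454.
KL = 4.581454 - 5 + 2 = 1.5815

1.5815


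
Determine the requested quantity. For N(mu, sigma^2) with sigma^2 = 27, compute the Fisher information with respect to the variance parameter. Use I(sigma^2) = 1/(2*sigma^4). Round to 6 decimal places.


Fisher information for variance: I(sigma^2) = 1/(2*sigma^4).
sigma^2 = 27, so sigma^4 = 729.
I = 1/(2*729) = 1/1458 = 0.000686

0.000686


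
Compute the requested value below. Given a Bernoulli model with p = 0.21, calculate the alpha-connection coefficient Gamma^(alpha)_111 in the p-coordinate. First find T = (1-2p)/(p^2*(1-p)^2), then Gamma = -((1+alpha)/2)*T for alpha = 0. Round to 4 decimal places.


Skewness (Amari-Chentsov) tensor: T = (1-2p)/(p^2*(1-p)^2).
p = 0.21, 1-2p = 0.58, p^2 = 0.0441, (1-p)^2 = 0.6241.
T = 0.58/(0.0441 * 0.6241) = 21.07343.
In the p-coordinate, Gamma^(alpha) = Gamma^(0) - (alpha/2)*T with Gamma^(0) = (1/2)*g'(p) = -T/2,
so Gamma^(alpha) = -((1+alpha)/2)*T.
alpha = 0, -(1+alpha)/2 = -0.5.
Gamma = -0.5 * 21.07343 = -10.5367

-10.5367


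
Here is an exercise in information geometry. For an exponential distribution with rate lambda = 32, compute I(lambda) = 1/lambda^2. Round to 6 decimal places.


Fisher information for exponential: I(lambda) = 1/lambda^2.
lambda = 32, lambda^2 = 1024.
I = 1/1024 = 0.000977

0.000977


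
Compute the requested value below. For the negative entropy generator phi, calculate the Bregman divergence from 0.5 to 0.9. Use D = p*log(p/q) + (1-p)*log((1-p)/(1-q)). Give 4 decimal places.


Bregman divergence with negative entropy generator:
D = p*log(p/q) + (1-p)*log((1-p)/(1-q)).
p = 0.5, q = 0.9.
p*log(p/q) = 0.5*log(0.5/0.9) = -0.293893.
(1-p)*log((1-p)/(1-q)) = 0.5*log(0.5/0.1) = 0.804719.
D = -0.293893 + 0.804719 = 0.5108

0.5108


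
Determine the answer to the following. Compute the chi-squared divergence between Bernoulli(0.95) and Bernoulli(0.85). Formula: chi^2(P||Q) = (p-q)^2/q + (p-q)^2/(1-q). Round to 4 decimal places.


Chi-squared divergence between Bernoulli distributions:
chi^2 = (p-q)^2/q + (p-q)^2/(1-q).
p = 0.95, q = 0.85, p-q = 0.1.
(p-q)^2 = 0.01.
term1 = 0.01/0.85 = 0.011765.
term2 = 0.01/0.15 = 0.066667.
chi^2 = 0.011765 + 0.066667 = 0.0784

0.0784


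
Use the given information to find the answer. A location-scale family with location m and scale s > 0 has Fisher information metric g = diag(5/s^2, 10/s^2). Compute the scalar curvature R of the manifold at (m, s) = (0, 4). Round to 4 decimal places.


The metric has the form g = (A dm^2 + B ds^2)/s^2 with A = 5, B = 10.
Substitute u = sqrt(A/B)*m: g = B*(du^2 + ds^2)/s^2, i.e. B times the
Poincare upper half-plane metric, which has constant Gaussian curvature -1.
Scaling a 2D metric by a constant c divides the Gaussian curvature by c,
so K = -1/B = -1/(10) = -0.1000 everywhere (the point (m, s) = (0, 4) is irrelevant:
the curvature is constant).
Scalar curvature in dimension 2: R = 2K = -2/(10) = -0.2000.

-0.2000


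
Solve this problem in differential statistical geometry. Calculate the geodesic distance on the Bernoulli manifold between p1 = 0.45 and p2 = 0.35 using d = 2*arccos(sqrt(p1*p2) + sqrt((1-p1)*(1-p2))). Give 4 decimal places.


Geodesic distance on Bernoulli manifold:
d(p1,p2) = 2*arccos(sqrt(p1*p2) + sqrt((1-p1)*(1-p2))).
sqrt(p1*p2) = sqrt(0.45*0.35) = 0.396863.
sqrt((1-p1)*(1-p2)) = sqrt(0.55*0.65) = 0.597913.
arg = 0.396863 + 0.597913 = 0.994776.
d = 2*arccos(0.994776) = 0.2045

0.2045


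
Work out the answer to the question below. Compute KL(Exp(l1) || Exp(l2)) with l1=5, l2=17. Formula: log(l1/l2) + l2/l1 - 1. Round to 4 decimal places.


KL divergence for exponential family:
KL = log(l1/l2) + l2/l1 - 1.
log(5/17) = -1.223775.
17/5 = 3.4.
KL = -1.223775 + 3.4 - 1 = 1.1762

1.1762


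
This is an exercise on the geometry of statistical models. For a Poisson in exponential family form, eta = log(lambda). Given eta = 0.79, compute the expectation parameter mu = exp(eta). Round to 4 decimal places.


Expectation parameter for Poisson exponential family:
mu = exp(eta).
eta = 0.79.
mu = exp(0.79) = 2.2034

2.2034


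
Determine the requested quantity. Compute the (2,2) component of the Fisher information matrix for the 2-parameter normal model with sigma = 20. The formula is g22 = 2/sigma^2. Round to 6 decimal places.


For the 2-parameter normal family, the Fisher metric has:
  g11 = 1/sigma^2, g22 = 2/sigma^2.
sigma = 20, sigma^2 = 400.
g22 = 0.005000

0.005000


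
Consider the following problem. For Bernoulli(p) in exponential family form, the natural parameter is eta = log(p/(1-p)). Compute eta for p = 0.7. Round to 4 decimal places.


Natural parameter for Bernoulli: eta = log(p/(1-p)).
p = 0.7, 1-p = 0.3.
p/(1-p) = 2.333333.
eta = log(2.333333) = 0.8473

0.8473


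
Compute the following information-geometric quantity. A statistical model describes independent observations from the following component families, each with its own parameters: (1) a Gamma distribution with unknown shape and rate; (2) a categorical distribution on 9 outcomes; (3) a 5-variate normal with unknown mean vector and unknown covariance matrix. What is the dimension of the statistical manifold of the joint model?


The dimension of a statistical manifold equals the number of free
(independent) real parameters of the model. For a product of independent
blocks the parameter counts add.
- Gamma (shape, rate): 2.
- categorical on 9 outcomes (probabilities sum to 1): 9-1 = 8.
- 5-variate normal: 5 (mean) + 5*6/2 = 15 (symmetric covariance) = 20.
Total = 2 + 8 + 20 = 30.
Dimension = 30

30


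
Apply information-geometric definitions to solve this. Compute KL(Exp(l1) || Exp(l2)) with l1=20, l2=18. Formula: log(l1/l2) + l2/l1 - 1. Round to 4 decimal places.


KL divergence for exponential family:
KL = log(l1/l2) + l2/l1 - 1.
log(20/18) = 0.105361.
18/20 = 0.9.
KL = 0.105361 + 0.9 - 1 = 0.0054

0.0054


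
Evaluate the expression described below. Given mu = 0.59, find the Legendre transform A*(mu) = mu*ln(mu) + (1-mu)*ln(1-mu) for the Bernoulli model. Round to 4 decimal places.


Legendre transform for Bernoulli:
A*(mu) = mu*log(mu) + (1-mu)*log(1-mu).
mu = 0.59, 1-mu = 0.41.
mu*log(mu) = 0.59*log(0.59) = -0.311303.
(1-mu)*log(1-mu) = 0.41*log(0.41) = -0.365555.
A* = -0.311303 + -0.365555 = -0.6769

-0.6769


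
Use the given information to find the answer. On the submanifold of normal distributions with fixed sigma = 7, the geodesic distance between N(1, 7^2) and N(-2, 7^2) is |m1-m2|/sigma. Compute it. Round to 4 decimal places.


On the fixed-variance normal subfamily, geodesic distance = |m1-m2|/sigma.
|1 - -2| = 3.
sigma = 7.
d = 3/7 = 0.4286

0.4286


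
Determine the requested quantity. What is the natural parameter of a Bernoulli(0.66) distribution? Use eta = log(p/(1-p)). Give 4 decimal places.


Natural parameter for Bernoulli: eta = log(p/(1-p)).
p = 0.66, 1-p = 0.34.
p/(1-p) = 1.941176.
eta = log(1.941176) = 0.6633

0.6633


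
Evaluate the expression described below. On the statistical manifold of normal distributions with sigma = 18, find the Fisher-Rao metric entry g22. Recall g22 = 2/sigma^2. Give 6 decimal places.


For the 2-parameter normal family, the Fisher metric has:
  g11 = 1/sigma^2, g22 = 2/sigma^2.
sigma = 18, sigma^2 = 324.
g22 = 0.006173

0.006173


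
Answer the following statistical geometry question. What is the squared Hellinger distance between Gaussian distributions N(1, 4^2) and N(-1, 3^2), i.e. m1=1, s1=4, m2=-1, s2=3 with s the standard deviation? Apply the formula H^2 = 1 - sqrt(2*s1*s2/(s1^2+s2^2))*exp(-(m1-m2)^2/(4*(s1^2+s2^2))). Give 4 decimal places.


Squared Hellinger distance for Gaussians:
H^2 = 1 - sqrt(2*s1*s2/(s1^2+s2^2)) * exp(-(m1-m2)^2/(4*(s1^2+s2^2))).
s1^2 = 16, s2^2 = 9, s1^2+s2^2 = 25.
sqrt(2*4*3/(25)) = 0.979796.
(m1-m2)^2 = (2)^2 = 4.
exp(-4/(4*25)) = exp(-0.04) = 0.960789.
H^2 = 1 - 0.979796*0.960789 = 0.0586

0.0586


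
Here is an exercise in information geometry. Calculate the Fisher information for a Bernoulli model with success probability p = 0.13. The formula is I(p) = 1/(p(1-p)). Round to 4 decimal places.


For Bernoulli(p), Fisher information is I(p) = 1/(p*(1-p)).
p = 0.13, 1-p = 0.87.
p*(1-p) = 0.1131.
I(p) = 1/0.1131 = 8.8417

8.8417


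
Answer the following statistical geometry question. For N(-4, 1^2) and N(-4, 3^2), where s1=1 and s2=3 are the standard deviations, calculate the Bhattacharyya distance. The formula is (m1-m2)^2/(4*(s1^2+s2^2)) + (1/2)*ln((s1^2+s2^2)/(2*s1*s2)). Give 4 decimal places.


Bhattacharyya distance between two Gaussians:
DB = (m1-m2)^2/(4*(s1^2+s2^2)) + (1/2)*ln((s1^2+s2^2)/(2*s1*s2)).
(m1-m2)^2 = (0)^2 = 0.
s1^2+s2^2 = 1 + 9 = 10.
term1 = 0/40 = 0.0.
term2 = 0.5*ln(10/6.0) = 0.255413.
DB = 0.0 + 0.255413 = 0.2554

0.2554


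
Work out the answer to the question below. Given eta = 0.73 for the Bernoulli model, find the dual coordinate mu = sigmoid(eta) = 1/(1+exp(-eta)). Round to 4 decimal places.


Dual coordinate (expectation parameter) for Bernoulli:
mu = 1/(1+exp(-eta)).
eta = 0.73.
exp(-eta) = exp(-0.73) = 0.481909.
mu = 1/(1+0.481909) = 0.6748

0.6748


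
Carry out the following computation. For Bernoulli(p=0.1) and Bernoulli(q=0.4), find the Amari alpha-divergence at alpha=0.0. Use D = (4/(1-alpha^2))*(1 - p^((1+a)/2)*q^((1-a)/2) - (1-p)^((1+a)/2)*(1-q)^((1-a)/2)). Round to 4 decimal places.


Amari alpha-divergence:
D = (4/(1-alpha^2))*(1 - p^((1+a)/2)*q^((1-a)/2) - (1-p)^((1+a)/2)*(1-q)^((1-a)/2)).
alpha = 0.0, p = 0.1, q = 0.4.
e1 = (1+alpha)/2 = 0.5, e2 = (1-alpha)/2 = 0.5.
t1 = p^e1 * q^e2 = 0.1^0.5 * 0.4^0.5 = 0.2.
t2 = (1-p)^e1 * (1-q)^e2 = 0.9^0.5 * 0.6^0.5 = 0.734847.
4/(1-alpha^2) = 4.0.
D = 4.0*(1 - 0.2 - 0.734847) = 0.2606

0.2606


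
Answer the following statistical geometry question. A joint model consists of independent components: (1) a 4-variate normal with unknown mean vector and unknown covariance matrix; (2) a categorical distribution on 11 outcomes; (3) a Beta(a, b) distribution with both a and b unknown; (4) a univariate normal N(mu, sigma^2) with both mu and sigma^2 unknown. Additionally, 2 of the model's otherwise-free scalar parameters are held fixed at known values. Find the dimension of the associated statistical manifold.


The dimension of a statistical manifold equals the number of free
(independent) real parameters of the model. For a product of independent
blocks the parameter counts add.
- 4-variate normal: 4 (mean) + 4*5/2 = 10 (symmetric covariance) = 14.
- categorical on 11 outcomes (probabilities sum to 1): 11-1 = 10.
- Beta (a, b): 2.
- normal (mu, sigma^2): 2.
Total = 14 + 10 + 2 + 2 = 28.
2 parameter(s) fixed at known values: 28 - 2 = 26.
Dimension = 26

26


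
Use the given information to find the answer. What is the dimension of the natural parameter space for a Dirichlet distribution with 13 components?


Exponential family dimension calculation:
Dirichlet with 13 components has 13 natural parameters.

13


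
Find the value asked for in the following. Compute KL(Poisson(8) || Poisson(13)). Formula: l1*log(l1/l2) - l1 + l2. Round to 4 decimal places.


KL divergence for Poisson:
KL = l1*log(l1/l2) - l1 + l2.
l1 = 8, l2 = 13.
log(8/13) = -0.485508.
l1*log(l1/l2) = 8 * -0.485508 = -3.884063.
KL = -3.884063 - 8 + 13 = 1.1159

1.1159


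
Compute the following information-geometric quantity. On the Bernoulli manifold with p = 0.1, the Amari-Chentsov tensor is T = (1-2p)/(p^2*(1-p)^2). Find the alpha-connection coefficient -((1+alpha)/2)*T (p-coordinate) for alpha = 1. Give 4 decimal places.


Skewness (Amari-Chentsov) tensor: T = (1-2p)/(p^2*(1-p)^2).
p = 0.1, 1-2p = 0.8, p^2 = 0.01, (1-p)^2 = 0.81.
T = 0.8/(0.01 * 0.81) = 98.765432.
In the p-coordinate, Gamma^(alpha) = Gamma^(0) - (alpha/2)*T with Gamma^(0) = (1/2)*g'(p) = -T/2,
so Gamma^(alpha) = -((1+alpha)/2)*T.
alpha = 1, -(1+alpha)/2 = -1.0.
Gamma = -1.0 * 98.765432 = -98.7654

-98.7654


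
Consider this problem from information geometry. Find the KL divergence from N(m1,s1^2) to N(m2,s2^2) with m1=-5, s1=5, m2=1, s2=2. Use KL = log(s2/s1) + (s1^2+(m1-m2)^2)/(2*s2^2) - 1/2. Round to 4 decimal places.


KL divergence between normal distributions:
KL = log(s2/s1) + (s1^2 + (m1-m2)^2)/(2*s2^2) - 1/2.
log(2/5) = -0.916291.
(5^2 + (-5-1)^2)/(2*2^2) = (25 + 36)/8 = 7.625.
KL = -0.916291 + 7.625 - 0.5 = 6.2087

6.2087


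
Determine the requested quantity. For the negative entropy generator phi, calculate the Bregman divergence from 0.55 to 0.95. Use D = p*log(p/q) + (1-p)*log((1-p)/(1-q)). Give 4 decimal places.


Bregman divergence with negative entropy generator:
D = p*log(p/q) + (1-p)*log((1-p)/(1-q)).
p = 0.55, q = 0.95.
p*log(p/q) = 0.55*log(0.55/0.95) = -0.300599.
(1-p)*log((1-p)/(1-q)) = 0.45*log(0.45/0.05) = 0.988751.
D = -0.300599 + 0.988751 = 0.6882

0.6882


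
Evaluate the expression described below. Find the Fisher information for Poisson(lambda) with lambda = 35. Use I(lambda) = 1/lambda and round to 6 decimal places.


Fisher information for Poisson: I(lambda) = 1/lambda.
lambda = 35.
I(lambda) = 1/35 = 0.028571

0.028571


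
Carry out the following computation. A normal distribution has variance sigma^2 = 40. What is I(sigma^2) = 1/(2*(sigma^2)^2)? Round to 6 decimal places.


Fisher information for variance: I(sigma^2) = 1/(2*sigma^4).
sigma^2 = 40, so sigma^4 = 1600.
I = 1/(2*1600) = 1/3200 = 0.000313

0.000313


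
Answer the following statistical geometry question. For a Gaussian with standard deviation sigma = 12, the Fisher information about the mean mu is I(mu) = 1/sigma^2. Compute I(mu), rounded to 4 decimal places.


The Fisher information for the mean of a normal distribution is I(mu) = 1/sigma^2.
sigma = 12, so sigma^2 = 144.
I(mu) = 1/144 = 0.0069

0.0069


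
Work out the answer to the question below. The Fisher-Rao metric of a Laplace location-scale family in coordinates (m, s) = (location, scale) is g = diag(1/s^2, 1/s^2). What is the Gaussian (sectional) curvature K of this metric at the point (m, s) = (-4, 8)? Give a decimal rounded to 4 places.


The metric has the form g = (A dm^2 + B ds^2)/s^2 with A = 1, B = 1.
Substitute u = sqrt(A/B)*m: g = B*(du^2 + ds^2)/s^2, i.e. B times the
Poincare upper half-plane metric, which has constant Gaussian curvature -1.
Scaling a 2D metric by a constant c divides the Gaussian curvature by c,
so K = -1/B = -1/(1) = -1.0000 everywhere (the point (m, s) = (-4, 8) is irrelevant:
the curvature is constant).
The requested Gaussian curvature is K = -1.0000.

-1.0000


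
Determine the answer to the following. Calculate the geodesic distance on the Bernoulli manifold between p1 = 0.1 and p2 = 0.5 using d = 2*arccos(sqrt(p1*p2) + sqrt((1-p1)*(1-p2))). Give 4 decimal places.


Geodesic distance on Bernoulli manifold:
d(p1,p2) = 2*arccos(sqrt(p1*p2) + sqrt((1-p1)*(1-p2))).
sqrt(p1*p2) = sqrt(0.1*0.5) = 0.223607.
sqrt((1-p1)*(1-p2)) = sqrt(0.9*0.5) = 0.67082.
arg = 0.223607 + 0.67082 = 0.894427.
d = 2*arccos(0.894427) = 0.9273

0.9273


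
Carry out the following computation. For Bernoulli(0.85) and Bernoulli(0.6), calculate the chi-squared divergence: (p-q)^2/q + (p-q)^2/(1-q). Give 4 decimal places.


Chi-squared divergence between Bernoulli distributions:
chi^2 = (p-q)^2/q + (p-q)^2/(1-q).
p = 0.85, q = 0.6, p-q = 0.25.
(p-q)^2 = 0.0625.
term1 = 0.0625/0.6 = 0.104167.
term2 = 0.0625/0.4 = 0.15625.
chi^2 = 0.104167 + 0.15625 = 0.2604

0.2604
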